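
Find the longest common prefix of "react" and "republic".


Word 1: "react"
Word 2: "republic"
Comparing from start:
  Pos 0: 'r' == 'r'
  Pos 1: 'e' == 'e'
  Pos 2: 'a' != 'p' (stop)
LCP = "re" (length 2)


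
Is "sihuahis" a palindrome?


Word: "sihuahis"
Reversed: "sihauhis"
Forward == Backward? sihuahis != sihauhis
Palindrome = No


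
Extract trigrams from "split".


Word: "split" (length 5)
Number of trigrams = 5 - 3 + 1 = 3
  Position 0: "spl"
  Position 1: "pli"
  Position 2: "lit"
Trigrams = "spl", "pli", "lit"


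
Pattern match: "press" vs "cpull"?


Pattern of "press": [0, 1, 2, 3, 3]
Pattern of "cpull": [0, 1, 2, 3, 3]
Patterns match
Same pattern = Yes


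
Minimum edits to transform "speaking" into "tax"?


Word 1: "speaking" (length 8)
Word 2: "tax" (length 3)
One optimal edit sequence (insert/delete/substitute each cost 1):
  1. delete 's'  (+1)
  2. delete 'p'  (+1)
  3. substitute 'e' -> 't'  (+1)
  4. keep 'a'
  5. delete 'k'  (+1)
  6. delete 'i'  (+1)
  7. delete 'n'  (+1)
  8. substitute 'g' -> 'x'  (+1)
Total edit operations: 7
Edit distance = 7


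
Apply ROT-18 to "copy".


Word: "copy"
Shift: 18
Each letter → (letter + shift) mod 26:
  'c' (2) + 18 = 20 → 'u'
  'o' (14) + 18 = 6 → 'g'
  'p' (15) + 18 = 7 → 'h'
  'y' (24) + 18 = 16 → 'q'
Result = "ughq"


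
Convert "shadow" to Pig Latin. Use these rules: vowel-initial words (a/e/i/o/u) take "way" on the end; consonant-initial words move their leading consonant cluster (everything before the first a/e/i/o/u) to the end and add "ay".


Word: "shadow"
Starts with consonant(s) → move to end, add 'ay'
Consonant cluster: "sh"
Pig Latin = "adowshay"


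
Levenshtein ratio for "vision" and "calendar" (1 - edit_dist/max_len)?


Word 1: "vision" (length 6)
Word 2: "calendar" (length 8)
One optimal edit sequence:
  1. insert 'c'  (+1)
  2. insert 'a'  (+1)
  3. substitute 'v' -> 'l'  (+1)
  4. substitute 'i' -> 'e'  (+1)
  5. substitute 's' -> 'n'  (+1)
  6. substitute 'i' -> 'd'  (+1)
  7. substitute 'o' -> 'a'  (+1)
  8. substitute 'n' -> 'r'  (+1)
Edit distance = 8
Max length = max(6, 8) = 8
Similarity = 1 - 8/8
= 0.0000


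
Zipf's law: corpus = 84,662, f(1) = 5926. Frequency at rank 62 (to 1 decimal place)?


Zipf's law: f(r) = f(1) / r
f(1) = 5926
f(62) = 5926 / 62
= 95.6 occurrences


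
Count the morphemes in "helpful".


Word: "helpful"
Morphemes: help | -ful
Each morpheme carries meaning
= 2 morphemes


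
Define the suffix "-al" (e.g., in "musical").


Suffix: -al
Example: musical (music + -al)
Meaning = relating to


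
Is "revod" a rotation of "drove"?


Word: "drove", Candidate: "revod"
Method: check if candidate is substring of word+word
"drovedrove" contains "revod"? No
Is rotation = No


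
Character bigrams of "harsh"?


Word: "harsh" (length 5)
Number of bigrams = 5 - 2 + 1 = 4
  Position 0: "ha"
  Position 1: "ar"
  Position 2: "rs"
  Position 3: "sh"
Bigrams = "ha", "ar", "rs", "sh"


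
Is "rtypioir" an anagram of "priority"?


Word 1: "priority" → sorted: iioprrty
Word 2: "rtypioir" → sorted: iioprrty
Same letters? iioprrty == iioprrty
Anagram = Yes


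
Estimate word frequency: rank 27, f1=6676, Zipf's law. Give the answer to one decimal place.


Zipf's law: f(r) = f(1) / r
f(1) = 6676
f(27) = 6676 / 27
= 247.3 occurrences


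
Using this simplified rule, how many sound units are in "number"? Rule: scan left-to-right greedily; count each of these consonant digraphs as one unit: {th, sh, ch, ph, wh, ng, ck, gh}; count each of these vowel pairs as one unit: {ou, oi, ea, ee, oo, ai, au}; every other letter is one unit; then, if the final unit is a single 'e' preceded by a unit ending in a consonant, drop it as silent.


Word: "number" (6 letters)
Left-to-right scan:
  [1] 'n' (letter)
  [2] 'u' (letter)
  [3] 'm' (letter)
  [4] 'b' (letter)
  [5] 'e' (letter)
  [6] 'r' (letter)
Units from scan: 6
Sound units = 6 units


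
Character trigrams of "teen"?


Word: "teen" (length 4)
Number of trigrams = 4 - 3 + 1 = 2
  Position 0: "tee"
  Position 1: "een"
Trigrams = "tee", "een"


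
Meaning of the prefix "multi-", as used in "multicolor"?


Prefix: multi-
Example: multicolor (multi- + color)
Meaning = many


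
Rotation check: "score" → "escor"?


Word: "score", Candidate: "escor"
Method: check if candidate is substring of word+word
"scorescore" contains "escor"? Yes
Is rotation = Yes


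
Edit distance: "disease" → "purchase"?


Word 1: "disease" (length 7)
Word 2: "purchase" (length 8)
One optimal edit sequence (insert/delete/substitute each cost 1):
  1. insert 'p'  (+1)
  2. substitute 'd' -> 'u'  (+1)
  3. substitute 'i' -> 'r'  (+1)
  4. substitute 's' -> 'c'  (+1)
  5. substitute 'e' -> 'h'  (+1)
  6. keep 'a'
  7. keep 's'
  8. keep 'e'
Total edit operations: 5
Edit distance = 5


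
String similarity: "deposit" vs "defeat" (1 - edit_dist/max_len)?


Word 1: "deposit" (length 7)
Word 2: "defeat" (length 6)
One optimal edit sequence:
  1. keep 'd'
  2. keep 'e'
  3. delete 'p'  (+1)
  4. substitute 'o' -> 'f'  (+1)
  5. substitute 's' -> 'e'  (+1)
  6. substitute 'i' -> 'a'  (+1)
  7. keep 't'
Edit distance = 4
Max length = max(7, 6) = 7
Similarity = 1 - 4/7
= 0.4286


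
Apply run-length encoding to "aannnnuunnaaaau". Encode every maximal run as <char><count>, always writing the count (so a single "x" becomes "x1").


String: "aannnnuunnaaaau"
Scanning for consecutive runs:
  'a' x 2
  'n' x 4
  'u' x 2
  'n' x 2
  'a' x 4
  'u' x 1
RLE = "a2n4u2n2a4u1"


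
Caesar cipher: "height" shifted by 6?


Word: "height"
Shift: 6
Each letter → (letter + shift) mod 26:
  'h' (7) + 6 = 13 → 'n'
  'e' (4) + 6 = 10 → 'k'
  'i' (8) + 6 = 14 → 'o'
  'g' (6) + 6 = 12 → 'm'
  'h' (7) + 6 = 13 → 'n'
  't' (19) + 6 = 25 → 'z'
Result = "nkomnz"


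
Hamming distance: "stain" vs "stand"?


Comparing character by character (same length = 5):
  Pos 0: 's' vs 's' =
  Pos 1: 't' vs 't' =
  Pos 2: 'a' vs 'a' =
  Pos 3: 'i' vs 'n' !=
  Pos 4: 'n' vs 'd' !=
Hamming distance = 2


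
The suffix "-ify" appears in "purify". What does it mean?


Suffix: -ify
Example: purify (pure + -ify, with a spelling change)
Meaning = to make


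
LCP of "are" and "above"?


Word 1: "are"
Word 2: "above"
Comparing from start:
  Pos 0: 'a' == 'a'
  Pos 1: 'r' != 'b' (stop)
LCP = "a" (length 1)


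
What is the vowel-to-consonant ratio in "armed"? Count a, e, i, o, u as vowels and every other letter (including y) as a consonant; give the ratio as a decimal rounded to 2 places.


Word: "armed"
Vowels (a,e,i,o,u): 2
Consonants: 3
Ratio = 2/3
= 0.67


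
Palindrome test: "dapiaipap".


Word: "dapiaipap"
Reversed: "papiaipad"
Forward == Backward? dapiaipap != papiaipad
Palindrome = No


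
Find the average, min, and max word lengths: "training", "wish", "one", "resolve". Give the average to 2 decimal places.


Lengths: "training"=8, "wish"=4, "one"=3, "resolve"=7
Sum = 22, Count = 4
Average = 22/4 = 5.50
= avg=5.50, min=3, max=8


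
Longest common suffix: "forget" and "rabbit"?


Word 1: "forget"
Word 2: "rabbit"
Comparing from end:
  Pos -1: 't' == 't'
  Pos -2: 'e' != 'i' (stop)
LCS = "t" (length 1)


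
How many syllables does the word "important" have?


Word: "important"
Syllable breakdown: im-por-tant
Counting: 3 parts
= 3 syllables


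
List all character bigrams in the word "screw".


Word: "screw" (length 5)
Number of bigrams = 5 - 2 + 1 = 4
  Position 0: "sc"
  Position 1: "cr"
  Position 2: "re"
  Position 3: "ew"
Bigrams = "sc", "cr", "re", "ew"


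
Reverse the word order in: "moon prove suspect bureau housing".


Original: "moon prove suspect bureau housing"
Words (1..n): moon | prove | suspect | bureau | housing
Reversed (n..1): housing | bureau | suspect | prove | moon
Result = "housing bureau suspect prove moon"


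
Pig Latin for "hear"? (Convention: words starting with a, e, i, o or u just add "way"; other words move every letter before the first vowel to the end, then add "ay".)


Word: "hear"
Starts with consonant(s) → move to end, add 'ay'
Consonant cluster: "h"
Pig Latin = "earhay"


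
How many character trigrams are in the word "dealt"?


Word: "dealt" (length 5)
Number of 3-grams = length - 3 + 1 = 5 - 3 + 1
= 3


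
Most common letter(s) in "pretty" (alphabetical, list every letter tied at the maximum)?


Word: "pretty"
Letter counts:
  'e': 1
  'p': 1
  'r': 1
  't': 2
  'y': 1
Maximum count = 2
Most frequent = 't' (2 times each)


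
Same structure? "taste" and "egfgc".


Pattern of "taste": [0, 1, 2, 0, 3]
Pattern of "egfgc": [0, 1, 2, 1, 3]
Patterns do not match
Same pattern = No


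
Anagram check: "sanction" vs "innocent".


Word 1: "sanction" → sorted: acinnost
Word 2: "innocent" → sorted: ceinnnot
Same letters? acinnost != ceinnnot
Anagram = No


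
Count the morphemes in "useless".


Word: "useless"
Morphemes: use + -less
Each morpheme carries meaning
= 2 morphemes


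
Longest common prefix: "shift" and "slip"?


Word 1: "shift"
Word 2: "slip"
Comparing from start:
  Pos 0: 's' == 's'
  Pos 1: 'h' != 'l' (stop)
LCP = "s" (length 1)


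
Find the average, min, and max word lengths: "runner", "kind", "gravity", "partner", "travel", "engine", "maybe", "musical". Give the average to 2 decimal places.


Lengths: "runner"=6, "kind"=4, "gravity"=7, "partner"=7, "travel"=6, "engine"=6, "maybe"=5, "musical"=7
Sum = 48, Count = 8
Average = 48/8 = 6.00
= avg=6.00, min=4, max=7


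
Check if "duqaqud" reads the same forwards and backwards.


Word: "duqaqud"
Reversed: "duqaqud"
Forward == Backward? duqaqud == duqaqud
Palindrome = Yes


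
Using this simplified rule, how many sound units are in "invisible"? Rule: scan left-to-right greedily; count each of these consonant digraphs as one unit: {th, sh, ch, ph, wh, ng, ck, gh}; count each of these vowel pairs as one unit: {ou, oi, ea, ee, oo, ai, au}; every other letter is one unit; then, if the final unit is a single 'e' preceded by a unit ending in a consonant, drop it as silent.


Word: "invisible" (9 letters)
Left-to-right scan:
  1. 'i' (letter)
  2. 'n' (letter)
  3. 'v' (letter)
  4. 'i' (letter)
  5. 's' (letter)
  6. 'i' (letter)
  7. 'b' (letter)
  8. 'l' (letter)
  9. 'e' (letter)
Units from scan: 9
Final unit is 'e' after a consonant -> drop as silent (-1)
Sound units = 8 units


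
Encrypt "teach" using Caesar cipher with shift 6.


Word: "teach"
Shift: 6
Each letter → (letter + shift) mod 26:
  't' (19) + 6 = 25 → 'z'
  'e' (4) + 6 = 10 → 'k'
  'a' (0) + 6 = 6 → 'g'
  'c' (2) + 6 = 8 → 'i'
  'h' (7) + 6 = 13 → 'n'
Result = "zkgin"


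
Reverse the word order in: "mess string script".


Original: "mess string script"
Words (1..n): mess | string | script
Reversed (n..1): script | string | mess
Result = "script string mess"


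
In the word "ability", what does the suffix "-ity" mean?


Suffix: -ity
As in: ability -> able + -ity, with a spelling change
Meaning = quality of


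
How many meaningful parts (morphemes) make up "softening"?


Word: "softening"
Morphemes: soft | -en | -ing
Each morpheme carries meaning
= 3 morphemes


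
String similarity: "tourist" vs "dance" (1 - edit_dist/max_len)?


Word 1: "tourist" (length 7)
Word 2: "dance" (length 5)
One optimal edit sequence:
  1. delete 't'  (+1)
  2. delete 'o'  (+1)
  3. substitute 'u' -> 'd'  (+1)
  4. substitute 'r' -> 'a'  (+1)
  5. substitute 'i' -> 'n'  (+1)
  6. substitute 's' -> 'c'  (+1)
  7. substitute 't' -> 'e'  (+1)
Edit distance = 7
Max length = max(7, 5) = 7
Similarity = 1 - 7/7
= 0.0000


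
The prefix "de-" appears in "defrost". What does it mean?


Prefix: de-
Example: defrost = de- + frost
Meaning = remove / reverse


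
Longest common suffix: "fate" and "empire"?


Word 1: "fate"
Word 2: "empire"
Comparing from end:
  Pos -1: 'e' == 'e'
  Pos -2: 't' != 'r' (stop)
LCS = "e" (length 1)


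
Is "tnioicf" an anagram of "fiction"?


Word 1: "fiction" → sorted: cfiinot
Word 2: "tnioicf" → sorted: cfiinot
Same letters? cfiinot == cfiinot
Anagram = Yes


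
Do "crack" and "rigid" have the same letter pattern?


Pattern of "crack": [0, 1, 2, 0, 3]
Pattern of "rigid": [0, 1, 2, 1, 3]
Patterns do not match
Same pattern = No


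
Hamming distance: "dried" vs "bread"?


Comparing character by character (same length = 5):
  Pos 0: 'd' vs 'b' !=
  Pos 1: 'r' vs 'r' =
  Pos 2: 'i' vs 'e' !=
  Pos 3: 'e' vs 'a' !=
  Pos 4: 'd' vs 'd' =
Hamming distance = 3


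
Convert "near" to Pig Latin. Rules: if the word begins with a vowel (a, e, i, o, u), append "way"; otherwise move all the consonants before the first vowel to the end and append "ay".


Word: "near"
Starts with consonant(s) → move to end, add 'ay'
Consonant cluster: "n"
Pig Latin = "earnay"


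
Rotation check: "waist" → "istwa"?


Word: "waist", Candidate: "istwa"
Method: check if candidate is substring of word+word
"waistwaist" contains "istwa"? Yes
Is rotation = Yes


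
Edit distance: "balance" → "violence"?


Word 1: "balance" (length 7)
Word 2: "violence" (length 8)
One optimal edit sequence (insert/delete/substitute each cost 1):
  1. insert 'v'  (+1)
  2. substitute 'b' -> 'i'  (+1)
  3. substitute 'a' -> 'o'  (+1)
  4. keep 'l'
  5. substitute 'a' -> 'e'  (+1)
  6. keep 'n'
  7. keep 'c'
  8. keep 'e'
Total edit operations: 4
Edit distance = 4


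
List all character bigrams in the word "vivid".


Word: "vivid" (length 5)
Number of bigrams = 5 - 2 + 1 = 4
  Position 0: "vi"
  Position 1: "iv"
  Position 2: "vi"
  Position 3: "id"
Bigrams = "vi", "iv", "vi", "id"


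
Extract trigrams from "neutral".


Word: "neutral" (length 7)
Number of trigrams = 7 - 3 + 1 = 5
  Position 0: "neu"
  Position 1: "eut"
  Position 2: "utr"
  Position 3: "tra"
  Position 4: "ral"
Trigrams = "neu", "eut", "utr", "tra", "ral"


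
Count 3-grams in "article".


Word: "article" (length 7)
Number of 3-grams = length - 3 + 1 = 7 - 3 + 1
= 5


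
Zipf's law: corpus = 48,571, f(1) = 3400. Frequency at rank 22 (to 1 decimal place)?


Zipf's law: f(r) = f(1) / r
f(1) = 3400
f(22) = 3400 / 22
= 154.5 occurrences


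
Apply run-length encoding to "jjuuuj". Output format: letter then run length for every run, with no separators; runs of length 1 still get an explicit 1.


String: "jjuuuj"
Scanning for consecutive runs:
  'j' x 2
  'u' x 3
  'j' x 1
RLE = "j2u3j1"


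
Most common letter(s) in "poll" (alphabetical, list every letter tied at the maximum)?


Word: "poll"
Letter counts:
  'l': 2
  'o': 1
  'p': 1
Maximum count = 2
Most frequent = 'l' (2 times each)


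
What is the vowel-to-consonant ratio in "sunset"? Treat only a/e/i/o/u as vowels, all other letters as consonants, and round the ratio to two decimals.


Word: "sunset"
Vowels (a,e,i,o,u): 2
Consonants: 4
Ratio = 2/4
= 0.50


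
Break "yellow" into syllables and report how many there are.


Word: "yellow"
Syllable breakdown: yel-low
Counting: 2 parts
= 2 syllables


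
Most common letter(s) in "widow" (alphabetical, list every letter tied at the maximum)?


Word: "widow"
Letter counts:
  'd': 1
  'i': 1
  'o': 1
  'w': 2
Maximum count = 2
Most frequent = 'w' (2 times each)


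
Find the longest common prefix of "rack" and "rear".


Word 1: "rack"
Word 2: "rear"
Comparing from start:
  Pos 0: 'r' == 'r'
  Pos 1: 'a' != 'e' (stop)
LCP = "r" (length 1)


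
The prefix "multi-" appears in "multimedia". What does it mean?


Prefix: multi-
Example: multimedia (multi- + media)
Meaning = many


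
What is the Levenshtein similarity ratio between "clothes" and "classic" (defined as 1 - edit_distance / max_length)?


Word 1: "clothes" (length 7)
Word 2: "classic" (length 7)
One optimal edit sequence:
  1. keep 'c'
  2. keep 'l'
  3. substitute 'o' -> 'a'  (+1)
  4. substitute 't' -> 's'  (+1)
  5. substitute 'h' -> 's'  (+1)
  6. substitute 'e' -> 'i'  (+1)
  7. substitute 's' -> 'c'  (+1)
Edit distance = 5
Max length = max(7, 7) = 7
Similarity = 1 - 5/7
= 0.2857


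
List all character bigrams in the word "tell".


Word: "tell" (length 4)
Number of bigrams = 4 - 2 + 1 = 3
  Position 0: "te"
  Position 1: "el"
  Position 2: "ll"
Bigrams = "te", "el", "ll"


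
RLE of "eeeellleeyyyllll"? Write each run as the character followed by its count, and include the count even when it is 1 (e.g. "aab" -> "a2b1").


String: "eeeellleeyyyllll"
Scanning for consecutive runs:
  'e' x 4
  'l' x 3
  'e' x 2
  'y' x 3
  'l' x 4
RLE = "e4l3e2y3l4"


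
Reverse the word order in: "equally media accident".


Original: "equally media accident"
Words (1..n): equally | media | accident
Reversed (n..1): accident | media | equally
Result = "accident media equally"


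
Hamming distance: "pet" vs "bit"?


Comparing character by character (same length = 3):
  Pos 0: 'p' vs 'b' !=
  Pos 1: 'e' vs 'i' !=
  Pos 2: 't' vs 't' =
Hamming distance = 2


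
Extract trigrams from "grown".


Word: "grown" (length 5)
Number of trigrams = 5 - 3 + 1 = 3
  Position 0: "gro"
  Position 1: "row"
  Position 2: "own"
Trigrams = "gro", "row", "own"


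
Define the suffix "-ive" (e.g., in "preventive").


Suffix: -ive
Example: preventive = prevent + -ive
Meaning = tending to


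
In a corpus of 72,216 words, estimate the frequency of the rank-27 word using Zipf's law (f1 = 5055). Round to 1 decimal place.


Zipf's law: f(r) = f(1) / r
f(1) = 5055
f(27) = 5055 / 27
= 187.2 occurrences


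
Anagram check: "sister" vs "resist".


Word 1: "sister" → sorted: eirsst
Word 2: "resist" → sorted: eirsst
Same letters? eirsst == eirsst
Anagram = Yes


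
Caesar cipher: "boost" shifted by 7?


Word: "boost"
Shift: 7
Each letter → (letter + shift) mod 26:
  'b' (1) + 7 = 8 → 'i'
  'o' (14) + 7 = 21 → 'v'
  'o' (14) + 7 = 21 → 'v'
  's' (18) + 7 = 25 → 'z'
  't' (19) + 7 = 0 → 'a'
Result = "ivvza"


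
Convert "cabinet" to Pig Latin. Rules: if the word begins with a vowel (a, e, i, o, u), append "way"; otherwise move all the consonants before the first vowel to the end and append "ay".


Word: "cabinet"
Starts with consonant(s) → move to end, add 'ay'
Consonant cluster: "c"
Pig Latin = "abinetcay"


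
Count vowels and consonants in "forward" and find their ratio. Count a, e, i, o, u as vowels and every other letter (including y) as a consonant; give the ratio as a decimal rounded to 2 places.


Word: "forward"
Vowels (a,e,i,o,u): 2
Consonants: 5
Ratio = 2/5
= 0.40


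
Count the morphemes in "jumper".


Word: "jumper"
Morphemes: jump | -er
Each morpheme carries meaning
= 2 morphemes


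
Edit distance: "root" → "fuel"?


Word 1: "root" (length 4)
Word 2: "fuel" (length 4)
One optimal edit sequence (insert/delete/substitute each cost 1):
  1. substitute 'r' -> 'f'  (+1)
  2. substitute 'o' -> 'u'  (+1)
  3. substitute 'o' -> 'e'  (+1)
  4. substitute 't' -> 'l'  (+1)
Total edit operations: 4
Edit distance = 4


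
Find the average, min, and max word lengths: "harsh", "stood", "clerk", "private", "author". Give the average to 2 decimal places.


Lengths: "harsh"=5, "stood"=5, "clerk"=5, "private"=7, "author"=6
Sum = 28, Count = 5
Average = 28/5 = 5.60
= avg=5.60, min=5, max=7


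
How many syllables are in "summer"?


Word: "summer"
Syllable breakdown: sum · mer
Counting: 2 parts
= 2 syllables


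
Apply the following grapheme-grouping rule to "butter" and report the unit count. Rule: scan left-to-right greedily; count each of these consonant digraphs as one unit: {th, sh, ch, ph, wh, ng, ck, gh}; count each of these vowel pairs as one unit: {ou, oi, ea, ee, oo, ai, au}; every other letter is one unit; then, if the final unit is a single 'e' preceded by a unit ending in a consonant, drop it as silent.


Word: "butter" (6 letters)
Left-to-right scan:
  (1) 'b' (letter)
  (2) 'u' (letter)
  (3) 't' (letter)
  (4) 't' (letter)
  (5) 'e' (letter)
  (6) 'r' (letter)
Units from scan: 6
Sound units = 6 units


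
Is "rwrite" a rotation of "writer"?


Word: "writer", Candidate: "rwrite"
Method: check if candidate is substring of word+word
"writerwriter" contains "rwrite"? Yes
Is rotation = Yes


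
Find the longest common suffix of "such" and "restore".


Word 1: "such"
Word 2: "restore"
Comparing from end:
  Pos -1: 'h' != 'e' (stop)
LCS = "" (length 0)


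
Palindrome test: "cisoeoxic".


Word: "cisoeoxic"
Reversed: "cixoeosic"
Forward == Backward? cisoeoxic != cixoeosic
Palindrome = No


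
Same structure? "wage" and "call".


Pattern of "wage": [0, 1, 2, 3]
Pattern of "call": [0, 1, 2, 2]
Patterns do not match
Same pattern = No


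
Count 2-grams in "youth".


Word: "youth" (length 5)
Number of 2-grams = length - 2 + 1 = 5 - 2 + 1
= 4


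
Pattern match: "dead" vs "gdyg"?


Pattern of "dead": [0, 1, 2, 0]
Pattern of "gdyg": [0, 1, 2, 0]
Patterns match
Same pattern = Yes


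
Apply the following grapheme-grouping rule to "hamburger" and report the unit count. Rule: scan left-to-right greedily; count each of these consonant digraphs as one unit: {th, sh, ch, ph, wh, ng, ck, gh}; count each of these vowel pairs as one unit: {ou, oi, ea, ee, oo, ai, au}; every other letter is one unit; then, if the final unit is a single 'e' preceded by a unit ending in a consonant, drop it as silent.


Word: "hamburger" (9 letters)
Left-to-right scan:
  1. 'h' (letter)
  2. 'a' (letter)
  3. 'm' (letter)
  4. 'b' (letter)
  5. 'u' (letter)
  6. 'r' (letter)
  7. 'g' (letter)
  8. 'e' (letter)
  9. 'r' (letter)
Units from scan: 9
Sound units = 9 units


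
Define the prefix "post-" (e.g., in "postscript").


Prefix: post-
Example: postscript (post- + script)
Meaning = after


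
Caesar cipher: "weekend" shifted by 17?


Word: "weekend"
Shift: 17
Each letter → (letter + shift) mod 26:
  'w' (22) + 17 = 13 → 'n'
  'e' (4) + 17 = 21 → 'v'
  'e' (4) + 17 = 21 → 'v'
  'k' (10) + 17 = 1 → 'b'
  'e' (4) + 17 = 21 → 'v'
  'n' (13) + 17 = 4 → 'e'
  'd' (3) + 17 = 20 → 'u'
Result = "nvvbveu"


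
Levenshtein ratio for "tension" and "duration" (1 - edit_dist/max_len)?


Word 1: "tension" (length 7)
Word 2: "duration" (length 8)
One optimal edit sequence:
  1. insert 'd'  (+1)
  2. substitute 't' -> 'u'  (+1)
  3. substitute 'e' -> 'r'  (+1)
  4. substitute 'n' -> 'a'  (+1)
  5. substitute 's' -> 't'  (+1)
  6. keep 'i'
  7. keep 'o'
  8. keep 'n'
Edit distance = 5
Max length = max(7, 8) = 8
Similarity = 1 - 5/8
= 0.3750


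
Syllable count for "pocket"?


Word: "pocket"
Syllable breakdown: pock · et
Counting: 2 parts
= 2 syllables


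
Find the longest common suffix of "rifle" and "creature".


Word 1: "rifle"
Word 2: "creature"
Comparing from end:
  Pos -1: 'e' == 'e'
  Pos -2: 'l' != 'r' (stop)
LCS = "e" (length 1)


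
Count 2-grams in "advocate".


Word: "advocate" (length 8)
Number of 2-grams = length - 2 + 1 = 8 - 2 + 1
= 7


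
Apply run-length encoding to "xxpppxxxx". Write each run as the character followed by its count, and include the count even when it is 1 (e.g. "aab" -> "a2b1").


String: "xxpppxxxx"
Scanning for consecutive runs:
  'x' x 2
  'p' x 3
  'x' x 4
RLE = "x2p3x4"


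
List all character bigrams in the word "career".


Word: "career" (length 6)
Number of bigrams = 6 - 2 + 1 = 5
  Position 0: "ca"
  Position 1: "ar"
  Position 2: "re"
  Position 3: "ee"
  Position 4: "er"
Bigrams = "ca", "ar", "re", "ee", "er"


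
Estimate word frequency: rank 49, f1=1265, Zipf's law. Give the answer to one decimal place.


Zipf's law: f(r) = f(1) / r
f(1) = 1265
f(49) = 1265 / 49
= 25.8 occurrences


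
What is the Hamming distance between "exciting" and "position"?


Comparing character by character (same length = 8):
  Pos 0: 'e' vs 'p' !=
  Pos 1: 'x' vs 'o' !=
  Pos 2: 'c' vs 's' !=
  Pos 3: 'i' vs 'i' =
  Pos 4: 't' vs 't' =
  Pos 5: 'i' vs 'i' =
  Pos 6: 'n' vs 'o' !=
  Pos 7: 'g' vs 'n' !=
Hamming distance = 5


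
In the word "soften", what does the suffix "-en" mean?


Suffix: -en
As in: soften -> soft + -en
Meaning = to make / become


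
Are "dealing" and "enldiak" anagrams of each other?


Word 1: "dealing" → sorted: adegiln
Word 2: "enldiak" → sorted: adeikln
Same letters? adegiln != adeikln
Anagram = No


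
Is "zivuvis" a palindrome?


Word: "zivuvis"
Reversed: "sivuviz"
Forward == Backward? zivuvis != sivuviz
Palindrome = No


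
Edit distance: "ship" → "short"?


Word 1: "ship" (length 4)
Word 2: "short" (length 5)
One optimal edit sequence (insert/delete/substitute each cost 1):
  1. keep 's'
  2. keep 'h'
  3. insert 'o'  (+1)
  4. substitute 'i' -> 'r'  (+1)
  5. substitute 'p' -> 't'  (+1)
Total edit operations: 3
Edit distance = 3


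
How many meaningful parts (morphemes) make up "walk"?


Word: "walk"
Morphemes: walk
Each morpheme carries meaning
= 1 morpheme


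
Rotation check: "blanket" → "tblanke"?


Word: "blanket", Candidate: "tblanke"
Method: check if candidate is substring of word+word
"blanketblanket" contains "tblanke"? Yes
Is rotation = Yes


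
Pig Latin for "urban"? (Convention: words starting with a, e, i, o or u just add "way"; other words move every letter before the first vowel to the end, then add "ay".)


Word: "urban"
Starts with vowel → add 'way'
Pig Latin = "urbanway"


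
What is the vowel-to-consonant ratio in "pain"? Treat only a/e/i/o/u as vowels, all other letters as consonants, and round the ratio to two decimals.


Word: "pain"
Vowels (a,e,i,o,u): 2
Consonants: 2
Ratio = 2/2
= 1.00


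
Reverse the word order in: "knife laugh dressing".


Original: "knife laugh dressing"
Words (1..n): knife | laugh | dressing
Reversed (n..1): dressing | laugh | knife
Result = "dressing laugh knife"


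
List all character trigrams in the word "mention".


Word: "mention" (length 7)
Number of trigrams = 7 - 3 + 1 = 5
  Position 0: "men"
  Position 1: "ent"
  Position 2: "nti"
  Position 3: "tio"
  Position 4: "ion"
Trigrams = "men", "ent", "nti", "tio", "ion"


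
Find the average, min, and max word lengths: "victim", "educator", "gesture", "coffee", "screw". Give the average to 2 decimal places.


Lengths: "victim"=6, "educator"=8, "gesture"=7, "coffee"=6, "screw"=5
Sum = 32, Count = 5
Average = 32/5 = 6.40
= avg=6.40, min=5, max=8


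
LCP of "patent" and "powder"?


Word 1: "patent"
Word 2: "powder"
Comparing from start:
  Pos 0: 'p' == 'p'
  Pos 1: 'a' != 'o' (stop)
LCP = "p" (length 1)


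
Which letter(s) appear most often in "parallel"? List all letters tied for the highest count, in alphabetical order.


Word: "parallel"
Letter counts:
  'a': 2
  'e': 1
  'l': 3
  'p': 1
  'r': 1
Maximum count = 3
Most frequent = 'l' (3 times each)


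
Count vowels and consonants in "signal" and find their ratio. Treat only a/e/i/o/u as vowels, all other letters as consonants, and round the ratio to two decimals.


Word: "signal"
Vowels (a,e,i,o,u): 2
Consonants: 4
Ratio = 2/4
= 0.50


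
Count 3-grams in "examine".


Word: "examine" (length 7)
Number of 3-grams = length - 3 + 1 = 7 - 3 + 1
= 5


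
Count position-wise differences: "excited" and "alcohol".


Comparing character by character (same length = 7):
  Pos 0: 'e' vs 'a' !=
  Pos 1: 'x' vs 'l' !=
  Pos 2: 'c' vs 'c' =
  Pos 3: 'i' vs 'o' !=
  Pos 4: 't' vs 'h' !=
  Pos 5: 'e' vs 'o' !=
  Pos 6: 'd' vs 'l' !=
Hamming distance = 6


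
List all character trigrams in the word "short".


Word: "short" (length 5)
Number of trigrams = 5 - 3 + 1 = 3
  Position 0: "sho"
  Position 1: "hor"
  Position 2: "ort"
Trigrams = "sho", "hor", "ort"


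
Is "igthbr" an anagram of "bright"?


Word 1: "bright" → sorted: bghirt
Word 2: "igthbr" → sorted: bghirt
Same letters? bghirt == bghirt
Anagram = Yes


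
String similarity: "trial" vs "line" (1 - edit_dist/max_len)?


Word 1: "trial" (length 5)
Word 2: "line" (length 4)
One optimal edit sequence:
  1. delete 't'  (+1)
  2. substitute 'r' -> 'l'  (+1)
  3. keep 'i'
  4. substitute 'a' -> 'n'  (+1)
  5. substitute 'l' -> 'e'  (+1)
Edit distance = 4
Max length = max(5, 4) = 5
Similarity = 1 - 4/5
= 0.2000


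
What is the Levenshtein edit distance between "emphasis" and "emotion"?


Word 1: "emphasis" (length 8)
Word 2: "emotion" (length 7)
One optimal edit sequence (insert/delete/substitute each cost 1):
  1. keep 'e'
  2. keep 'm'
  3. delete 'p'  (+1)
  4. substitute 'h' -> 'o'  (+1)
  5. substitute 'a' -> 't'  (+1)
  6. substitute 's' -> 'i'  (+1)
  7. substitute 'i' -> 'o'  (+1)
  8. substitute 's' -> 'n'  (+1)
Total edit operations: 6
Edit distance = 6


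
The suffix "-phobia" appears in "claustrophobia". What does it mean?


Suffix: -phobia
As in: claustrophobia -> claustro- + -phobia
Meaning = fear of


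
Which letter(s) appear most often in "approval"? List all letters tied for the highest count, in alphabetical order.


Word: "approval"
Letter counts:
  'a': 2
  'l': 1
  'o': 1
  'p': 2
  'r': 1
  'v': 1
Maximum count = 2
Most frequent = 'a', 'p' (2 times each)


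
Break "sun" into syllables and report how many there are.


Word: "sun"
Syllable breakdown: sun
Counting: 1 part
= 1 syllable


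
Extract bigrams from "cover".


Word: "cover" (length 5)
Number of bigrams = 5 - 2 + 1 = 4
  Position 0: "co"
  Position 1: "ov"
  Position 2: "ve"
  Position 3: "er"
Bigrams = "co", "ov", "ve", "er"


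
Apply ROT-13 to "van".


Word: "van"
Shift: 13
Each letter → (letter + shift) mod 26:
  'v' (21) + 13 = 8 → 'i'
  'a' (0) + 13 = 13 → 'n'
  'n' (13) + 13 = 0 → 'a'
Result = "ina"


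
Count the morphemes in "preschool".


Word: "preschool"
Morphemes: pre- + school
Each morpheme carries meaning
= 2 morphemes


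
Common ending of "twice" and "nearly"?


Word 1: "twice"
Word 2: "nearly"
Comparing from end:
  Pos -1: 'e' != 'y' (stop)
LCS = "" (length 0)


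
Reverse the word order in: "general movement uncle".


Original: "general movement uncle"
Words (1..n): general | movement | uncle
Reversed (n..1): uncle | movement | general
Result = "uncle movement general"


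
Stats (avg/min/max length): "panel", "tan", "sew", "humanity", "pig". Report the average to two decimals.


Lengths: "panel"=5, "tan"=3, "sew"=3, "humanity"=8, "pig"=3
Sum = 22, Count = 5
Average = 22/5 = 4.40
= avg=4.40, min=3, max=8


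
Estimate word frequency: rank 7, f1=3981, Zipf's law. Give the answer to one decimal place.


Zipf's law: f(r) = f(1) / r
f(1) = 3981
f(7) = 3981 / 7
= 568.7 occurrences


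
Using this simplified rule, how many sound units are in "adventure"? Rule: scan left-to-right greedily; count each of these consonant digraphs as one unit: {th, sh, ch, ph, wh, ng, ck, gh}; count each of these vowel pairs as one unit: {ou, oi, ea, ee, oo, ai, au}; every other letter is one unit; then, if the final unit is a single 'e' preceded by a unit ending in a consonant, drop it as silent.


Word: "adventure" (9 letters)
Left-to-right scan:
  (1) 'a' (letter)
  (2) 'd' (letter)
  (3) 'v' (letter)
  (4) 'e' (letter)
  (5) 'n' (letter)
  (6) 't' (letter)
  (7) 'u' (letter)
  (8) 'r' (letter)
  (9) 'e' (letter)
Units from scan: 9
Final unit is 'e' after a consonant -> drop as silent (-1)
Sound units = 8 units


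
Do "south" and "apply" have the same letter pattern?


Pattern of "south": [0, 1, 2, 3, 4]
Pattern of "apply": [0, 1, 1, 2, 3]
Patterns do not match
Same pattern = No


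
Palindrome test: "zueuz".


Word: "zueuz"
Reversed: "zueuz"
Forward == Backward? zueuz == zueuz
Palindrome = Yes


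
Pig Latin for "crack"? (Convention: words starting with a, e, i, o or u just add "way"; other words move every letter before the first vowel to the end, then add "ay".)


Word: "crack"
Starts with consonant(s) → move to end, add 'ay'
Consonant cluster: "cr"
Pig Latin = "ackcray"


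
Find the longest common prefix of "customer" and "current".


Word 1: "customer"
Word 2: "current"
Comparing from start:
  Pos 0: 'c' == 'c'
  Pos 1: 'u' == 'u'
  Pos 2: 's' != 'r' (stop)
LCP = "cu" (length 2)


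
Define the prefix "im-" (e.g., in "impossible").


Prefix: im-
Example: impossible = im- + possible
Meaning = not / into


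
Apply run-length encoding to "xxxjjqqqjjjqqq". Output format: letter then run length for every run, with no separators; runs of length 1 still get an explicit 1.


String: "xxxjjqqqjjjqqq"
Scanning for consecutive runs:
  'x' x 3
  'j' x 2
  'q' x 3
  'j' x 3
  'q' x 3
RLE = "x3j2q3j3q3"


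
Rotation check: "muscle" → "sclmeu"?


Word: "muscle", Candidate: "sclmeu"
Method: check if candidate is substring of word+word
"musclemuscle" contains "sclmeu"? No
Is rotation = No


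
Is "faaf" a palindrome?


Word: "faaf"
Reversed: "faaf"
Forward == Backward? faaf == faaf
Palindrome = Yes


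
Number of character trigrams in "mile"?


Word: "mile" (length 4)
Number of 3-grams = length - 3 + 1 = 4 - 3 + 1
= 2


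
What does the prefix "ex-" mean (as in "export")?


Prefix: ex-
As in: export -> ex- + port
Meaning = out / former


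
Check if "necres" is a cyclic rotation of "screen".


Word: "screen", Candidate: "necres"
Method: check if candidate is substring of word+word
"screenscreen" contains "necres"? No
Is rotation = No


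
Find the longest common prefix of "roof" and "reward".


Word 1: "roof"
Word 2: "reward"
Comparing from start:
  Pos 0: 'r' == 'r'
  Pos 1: 'o' != 'e' (stop)
LCP = "r" (length 1)


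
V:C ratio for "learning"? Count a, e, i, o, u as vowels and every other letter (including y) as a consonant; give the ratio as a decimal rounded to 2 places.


Word: "learning"
Vowels (a,e,i,o,u): 3
Consonants: 5
Ratio = 3/5
= 0.60


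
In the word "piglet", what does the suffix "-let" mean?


Suffix: -let
As in: piglet -> pig + -let
Meaning = small


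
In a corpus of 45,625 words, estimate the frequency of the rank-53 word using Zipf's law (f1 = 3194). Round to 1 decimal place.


Zipf's law: f(r) = f(1) / r
f(1) = 3194
f(53) = 3194 / 53
= 60.3 occurrences


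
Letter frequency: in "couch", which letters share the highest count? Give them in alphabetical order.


Word: "couch"
Letter counts:
  'c': 2
  'h': 1
  'o': 1
  'u': 1
Maximum count = 2
Most frequent = 'c' (2 times each)


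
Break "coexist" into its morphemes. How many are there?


Word: "coexist"
Morphemes: co- / exist
Each morpheme carries meaning
= 2 morphemes


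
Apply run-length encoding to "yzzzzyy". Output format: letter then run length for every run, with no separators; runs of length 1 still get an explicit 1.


String: "yzzzzyy"
Scanning for consecutive runs:
  'y' x 1
  'z' x 4
  'y' x 2
RLE = "y1z4y2"


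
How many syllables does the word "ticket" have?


Word: "ticket"
Syllable breakdown: tick-et
Counting: 2 parts
= 2 syllables


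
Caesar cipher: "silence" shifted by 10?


Word: "silence"
Shift: 10
Each letter → (letter + shift) mod 26:
  's' (18) + 10 = 2 → 'c'
  'i' (8) + 10 = 18 → 's'
  'l' (11) + 10 = 21 → 'v'
  'e' (4) + 10 = 14 → 'o'
  'n' (13) + 10 = 23 → 'x'
  'c' (2) + 10 = 12 → 'm'
  'e' (4) + 10 = 14 → 'o'
Result = "csvoxmo"


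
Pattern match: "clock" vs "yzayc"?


Pattern of "clock": [0, 1, 2, 0, 3]
Pattern of "yzayc": [0, 1, 2, 0, 3]
Patterns match
Same pattern = Yes


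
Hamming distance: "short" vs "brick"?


Comparing character by character (same length = 5):
  Pos 0: 's' vs 'b' !=
  Pos 1: 'h' vs 'r' !=
  Pos 2: 'o' vs 'i' !=
  Pos 3: 'r' vs 'c' !=
  Pos 4: 't' vs 'k' !=
Hamming distance = 5


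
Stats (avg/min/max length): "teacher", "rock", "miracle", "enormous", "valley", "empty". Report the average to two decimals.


Lengths: "teacher"=7, "rock"=4, "miracle"=7, "enormous"=8, "valley"=6, "empty"=5
Sum = 37, Count = 6
Average = 37/6 = 6.17
= avg=6.17, min=4, max=8


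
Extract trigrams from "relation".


Word: "relation" (length 8)
Number of trigrams = 8 - 3 + 1 = 6
  Position 0: "rel"
  Position 1: "ela"
  Position 2: "lat"
  Position 3: "ati"
  Position 4: "tio"
  Position 5: "ion"
Trigrams = "rel", "ela", "lat", "ati", "tio", "ion"


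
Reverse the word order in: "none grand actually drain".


Original: "none grand actually drain"
Words (1..n): none | grand | actually | drain
Reversed (n..1): drain | actually | grand | none
Result = "drain actually grand none"


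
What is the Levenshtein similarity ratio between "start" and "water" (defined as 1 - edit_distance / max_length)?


Word 1: "start" (length 5)
Word 2: "water" (length 5)
One optimal edit sequence:
  1. insert 'w'  (+1)
  2. substitute 's' -> 'a'  (+1)
  3. keep 't'
  4. substitute 'a' -> 'e'  (+1)
  5. keep 'r'
  6. delete 't'  (+1)
Edit distance = 4
Max length = max(5, 5) = 5
Similarity = 1 - 4/5
= 0.2000


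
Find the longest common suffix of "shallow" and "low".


Word 1: "shallow"
Word 2: "low"
Comparing from end:
  Pos -1: 'w' == 'w'
  Pos -2: 'o' == 'o'
  Pos -3: 'l' == 'l'
LCS = "low" (length 3)


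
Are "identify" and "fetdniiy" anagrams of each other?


Word 1: "identify" → sorted: defiinty
Word 2: "fetdniiy" → sorted: defiinty
Same letters? defiinty == defiinty
Anagram = Yes


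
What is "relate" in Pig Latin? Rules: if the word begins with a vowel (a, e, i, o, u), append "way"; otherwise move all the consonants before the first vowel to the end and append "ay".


Word: "relate"
Starts with consonant(s) → move to end, add 'ay'
Consonant cluster: "r"
Pig Latin = "elateray"


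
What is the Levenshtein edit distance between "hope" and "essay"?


Word 1: "hope" (length 4)
Word 2: "essay" (length 5)
One optimal edit sequence (insert/delete/substitute each cost 1):
  1. insert 'e'  (+1)
  2. substitute 'h' -> 's'  (+1)
  3. substitute 'o' -> 's'  (+1)
  4. substitute 'p' -> 'a'  (+1)
  5. substitute 'e' -> 'y'  (+1)
Total edit operations: 5
Edit distance = 5


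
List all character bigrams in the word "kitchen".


Word: "kitchen" (length 7)
Number of bigrams = 7 - 2 + 1 = 6
  Position 0: "ki"
  Position 1: "it"
  Position 2: "tc"
  Position 3: "ch"
  Position 4: "he"
  Position 5: "en"
Bigrams = "ki", "it", "tc", "ch", "he", "en"


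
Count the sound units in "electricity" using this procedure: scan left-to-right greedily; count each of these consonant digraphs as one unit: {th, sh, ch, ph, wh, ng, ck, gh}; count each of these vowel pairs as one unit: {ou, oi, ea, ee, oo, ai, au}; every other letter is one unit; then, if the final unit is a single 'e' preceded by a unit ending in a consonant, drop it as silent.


Word: "electricity" (11 letters)
Left-to-right scan:
  (1) 'e' (letter)
  (2) 'l' (letter)
  (3) 'e' (letter)
  (4) 'c' (letter)
  (5) 't' (letter)
  (6) 'r' (letter)
  (7) 'i' (letter)
  (8) 'c' (letter)
  (9) 'i' (letter)
  (10) 't' (letter)
  (11) 'y' (letter)
Units from scan: 11
Sound units = 11 units


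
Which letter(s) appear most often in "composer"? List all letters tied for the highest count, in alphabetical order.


Word: "composer"
Letter counts:
  'c': 1
  'e': 1
  'm': 1
  'o': 2
  'p': 1
  'r': 1
  's': 1
Maximum count = 2
Most frequent = 'o' (2 times each)


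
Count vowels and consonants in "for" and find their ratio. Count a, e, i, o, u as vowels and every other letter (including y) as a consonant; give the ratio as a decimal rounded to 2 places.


Word: "for"
Vowels (a,e,i,o,u): 1
Consonants: 2
Ratio = 1/2
= 0.50


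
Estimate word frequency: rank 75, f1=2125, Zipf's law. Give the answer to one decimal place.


Zipf's law: f(r) = f(1) / r
f(1) = 2125
f(75) = 2125 / 75
= 28.3 occurrences
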